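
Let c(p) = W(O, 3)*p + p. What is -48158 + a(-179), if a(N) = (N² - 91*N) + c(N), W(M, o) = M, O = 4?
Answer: -723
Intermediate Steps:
c(p) = 5*p (c(p) = 4*p + p = 5*p)
a(N) = N² - 86*N (a(N) = (N² - 91*N) + 5*N = N² - 86*N)
-48158 + a(-179) = -48158 - 179*(-86 - 179) = -48158 - 179*(-265) = -48158 + 47435 = -723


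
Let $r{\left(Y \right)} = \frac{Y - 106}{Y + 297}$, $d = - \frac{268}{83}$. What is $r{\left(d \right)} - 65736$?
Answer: $- \frac{1602849954}{24383} \approx -65736.0$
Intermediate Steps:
$d = - \frac{268}{83}$ ($d = \left(-268\right) \frac{1}{83} = - \frac{268}{83} \approx -3.2289$)
$r{\left(Y \right)} = \frac{-106 + Y}{297 + Y}$
$r{\left(d \right)} - 65736 = \frac{-106 - \frac{268}{83}}{297 - \frac{268}{83}} - 65736 = \frac{1}{\frac{24383}{83}} \left(- \frac{9066}{83}\right) - 65736 = \frac{83}{24383} \left(- \frac{9066}{83}\right) - 65736 = - \frac{9066}{24383} - 65736 = - \frac{1602849954}{24383}$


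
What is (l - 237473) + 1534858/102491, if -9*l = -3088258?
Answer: 97482857213/922419 ≈ 1.0568e+5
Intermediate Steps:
l = 3088258/9 (l = -⅑*(-3088258) = 3088258/9 ≈ 3.4314e+5)
(l - 237473) + 1534858/102491 = (3088258/9 - 237473) + 1534858/102491 = 951001/9 + 1534858*(1/102491) = 951001/9 + 1534858/102491 = 97482857213/922419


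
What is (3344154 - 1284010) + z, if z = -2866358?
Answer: -806214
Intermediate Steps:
(3344154 - 1284010) + z = (3344154 - 1284010) - 2866358 = 2060144 - 2866358 = -806214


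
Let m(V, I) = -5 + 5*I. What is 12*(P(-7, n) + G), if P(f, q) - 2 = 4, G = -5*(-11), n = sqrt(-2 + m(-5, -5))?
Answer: 732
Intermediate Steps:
n = 4*I*sqrt(2) (n = sqrt(-2 + (-5 + 5*(-5))) = sqrt(-2 + (-5 - 25)) = sqrt(-2 - 30) = sqrt(-32) = 4*I*sqrt(2) ≈ 5.6569*I)
G = 55
P(f, q) = 6 (P(f, q) = 2 + 4 = 6)
12*(P(-7, n) + G) = 12*(6 + 55) = 12*61 = 732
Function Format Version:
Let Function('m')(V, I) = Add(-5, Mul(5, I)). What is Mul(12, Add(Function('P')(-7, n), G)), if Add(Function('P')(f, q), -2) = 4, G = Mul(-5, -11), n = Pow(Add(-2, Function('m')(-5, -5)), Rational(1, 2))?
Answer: 732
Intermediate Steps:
n = Mul(4, I, Pow(2, Rational(1, 2))) (n = Pow(Add(-2, Add(-5, Mul(5, -5))), Rational(1, 2)) = Pow(Add(-2, Add(-5, -25)), Rational(1, 2)) = Pow(Add(-2, -30), Rational(1, 2)) = Pow(-32, Rational(1, 2)) = Mul(4, I, Pow(2, Rational(1, 2))) ≈ Mul(5.6569, I))
G = 55
Function('P')(f, q) = 6 (Function('P')(f, q) = Add(2, 4) = 6)
Mul(12, Add(Function('P')(-7, n), G)) = Mul(12, Add(6, 55)) = Mul(12, 61) = 732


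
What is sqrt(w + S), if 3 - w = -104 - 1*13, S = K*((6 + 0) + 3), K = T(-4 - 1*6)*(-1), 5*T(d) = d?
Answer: sqrt(138) ≈ 11.747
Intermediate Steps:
T(d) = d/5
K = 2 (K = ((-4 - 1*6)/5)*(-1) = ((-4 - 6)/5)*(-1) = ((1/5)*(-10))*(-1) = -2*(-1) = 2)
S = 18 (S = 2*((6 + 0) + 3) = 2*(6 + 3) = 2*9 = 18)
w = 120 (w = 3 - (-104 - 1*13) = 3 - (-104 - 13) = 3 - 1*(-117) = 3 + 117 = 120)
sqrt(w + S) = sqrt(120 + 18) = sqrt(138)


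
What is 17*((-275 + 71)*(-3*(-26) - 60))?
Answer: -62424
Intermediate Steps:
17*((-275 + 71)*(-3*(-26) - 60)) = 17*(-204*(78 - 60)) = 17*(-204*18) = 17*(-3672) = -62424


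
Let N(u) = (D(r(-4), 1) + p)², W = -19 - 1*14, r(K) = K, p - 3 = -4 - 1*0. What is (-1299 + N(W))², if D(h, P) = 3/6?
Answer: 26988025/16 ≈ 1.6868e+6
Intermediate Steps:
p = -1 (p = 3 + (-4 - 1*0) = 3 + (-4 + 0) = 3 - 4 = -1)
D(h, P) = ½ (D(h, P) = 3*(⅙) = ½)
W = -33 (W = -19 - 14 = -33)
N(u) = ¼ (N(u) = (½ - 1)² = (-½)² = ¼)
(-1299 + N(W))² = (-1299 + ¼)² = (-5195/4)² = 26988025/16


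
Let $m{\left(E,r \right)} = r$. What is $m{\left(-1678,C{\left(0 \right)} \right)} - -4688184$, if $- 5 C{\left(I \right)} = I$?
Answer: $4688184$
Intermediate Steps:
$C{\left(I \right)} = - \frac{I}{5}$
$m{\left(-1678,C{\left(0 \right)} \right)} - -4688184 = \left(- \frac{1}{5}\right) 0 - -4688184 = 0 + 4688184 = 4688184$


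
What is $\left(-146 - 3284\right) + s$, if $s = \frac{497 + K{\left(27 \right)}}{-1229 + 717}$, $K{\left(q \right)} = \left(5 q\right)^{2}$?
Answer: $- \frac{887441}{256} \approx -3466.6$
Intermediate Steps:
$K{\left(q \right)} = 25 q^{2}$
$s = - \frac{9361}{256}$ ($s = \frac{497 + 25 \cdot 27^{2}}{-1229 + 717} = \frac{497 + 25 \cdot 729}{-512} = \left(497 + 18225\right) \left(- \frac{1}{512}\right) = 18722 \left(- \frac{1}{512}\right) = - \frac{9361}{256} \approx -36.566$)
$\left(-146 - 3284\right) + s = \left(-146 - 3284\right) - \frac{9361}{256} = -3430 - \frac{9361}{256} = - \frac{887441}{256}$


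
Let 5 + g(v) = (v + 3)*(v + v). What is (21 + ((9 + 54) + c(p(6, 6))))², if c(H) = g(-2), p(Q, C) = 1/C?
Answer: 5625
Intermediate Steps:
g(v) = -5 + 2*v*(3 + v) (g(v) = -5 + (v + 3)*(v + v) = -5 + (3 + v)*(2*v) = -5 + 2*v*(3 + v))
c(H) = -9 (c(H) = -5 + 2*(-2)² + 6*(-2) = -5 + 2*4 - 12 = -5 + 8 - 12 = -9)
(21 + ((9 + 54) + c(p(6, 6))))² = (21 + ((9 + 54) - 9))² = (21 + (63 - 9))² = (21 + 54)² = 75² = 5625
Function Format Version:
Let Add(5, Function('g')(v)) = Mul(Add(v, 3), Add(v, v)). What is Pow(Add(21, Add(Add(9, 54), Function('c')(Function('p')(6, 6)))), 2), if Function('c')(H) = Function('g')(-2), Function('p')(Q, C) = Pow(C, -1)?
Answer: 5625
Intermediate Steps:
Function('g')(v) = Add(-5, Mul(2, v, Add(3, v))) (Function('g')(v) = Add(-5, Mul(Add(v, 3), Add(v, v))) = Add(-5, Mul(Add(3, v), Mul(2, v))) = Add(-5, Mul(2, v, Add(3, v))))
Function('c')(H) = -9 (Function('c')(H) = Add(-5, Mul(2, Pow(-2, 2)), Mul(6, -2)) = Add(-5, Mul(2, 4), -12) = Add(-5, 8, -12) = -9)
Pow(Add(21, Add(Add(9, 54), Function('c')(Function('p')(6, 6)))), 2) = Pow(Add(21, Add(Add(9, 54), -9)), 2) = Pow(Add(21, Add(63, -9)), 2) = Pow(Add(21, 54), 2) = Pow(75, 2) = 5625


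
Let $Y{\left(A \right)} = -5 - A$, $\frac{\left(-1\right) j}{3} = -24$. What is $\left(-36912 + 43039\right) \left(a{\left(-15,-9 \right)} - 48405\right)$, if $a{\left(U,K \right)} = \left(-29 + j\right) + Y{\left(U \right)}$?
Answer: $-296252704$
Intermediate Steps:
$j = 72$ ($j = \left(-3\right) \left(-24\right) = 72$)
$a{\left(U,K \right)} = 38 - U$ ($a{\left(U,K \right)} = \left(-29 + 72\right) - \left(5 + U\right) = 43 - \left(5 + U\right) = 38 - U$)
$\left(-36912 + 43039\right) \left(a{\left(-15,-9 \right)} - 48405\right) = \left(-36912 + 43039\right) \left(\left(38 - -15\right) - 48405\right) = 6127 \left(\left(38 + 15\right) - 48405\right) = 6127 \left(53 - 48405\right) = 6127 \left(-48352\right) = -296252704$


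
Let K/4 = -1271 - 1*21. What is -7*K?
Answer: 36176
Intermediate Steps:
K = -5168 (K = 4*(-1271 - 1*21) = 4*(-1271 - 21) = 4*(-1292) = -5168)
-7*K = -7*(-5168) = 36176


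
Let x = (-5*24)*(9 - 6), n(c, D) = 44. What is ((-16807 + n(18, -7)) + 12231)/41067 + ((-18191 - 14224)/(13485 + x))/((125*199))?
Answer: -98730558287/893848921875 ≈ -0.11046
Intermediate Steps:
x = -360 (x = -120*3 = -360)
((-16807 + n(18, -7)) + 12231)/41067 + ((-18191 - 14224)/(13485 + x))/((125*199)) = ((-16807 + 44) + 12231)/41067 + ((-18191 - 14224)/(13485 - 360))/((125*199)) = (-16763 + 12231)*(1/41067) - 32415/13125/24875 = -4532*1/41067 - 32415*1/13125*(1/24875) = -4532/41067 - 2161/875*1/24875 = -4532/41067 - 2161/21765625 = -98730558287/893848921875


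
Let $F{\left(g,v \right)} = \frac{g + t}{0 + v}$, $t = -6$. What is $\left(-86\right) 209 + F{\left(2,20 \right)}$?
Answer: $- \frac{89871}{5} \approx -17974.0$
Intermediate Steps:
$F{\left(g,v \right)} = \frac{-6 + g}{v}$ ($F{\left(g,v \right)} = \frac{g - 6}{0 + v} = \frac{-6 + g}{v}$)
$\left(-86\right) 209 + F{\left(2,20 \right)} = \left(-86\right) 209 + \frac{-6 + 2}{20} = -17974 + \frac{1}{20} \left(-4\right) = -17974 - \frac{1}{5} = - \frac{89871}{5}$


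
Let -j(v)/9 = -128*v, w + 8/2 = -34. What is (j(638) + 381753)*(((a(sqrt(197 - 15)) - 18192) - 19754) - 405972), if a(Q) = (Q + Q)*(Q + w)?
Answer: -495329614866 - 84871404*sqrt(182) ≈ -4.9647e+11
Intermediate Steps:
w = -38 (w = -4 - 34 = -38)
j(v) = 1152*v (j(v) = -(-1152)*v = 1152*v)
a(Q) = 2*Q*(-38 + Q) (a(Q) = (Q + Q)*(Q - 38) = (2*Q)*(-38 + Q) = 2*Q*(-38 + Q))
(j(638) + 381753)*(((a(sqrt(197 - 15)) - 18192) - 19754) - 405972) = (1152*638 + 381753)*(((2*sqrt(197 - 15)*(-38 + sqrt(197 - 15)) - 18192) - 19754) - 405972) = (734976 + 381753)*(((2*sqrt(182)*(-38 + sqrt(182)) - 18192) - 19754) - 405972) = 1116729*(((-18192 + 2*sqrt(182)*(-38 + sqrt(182))) - 19754) - 405972) = 1116729*((-37946 + 2*sqrt(182)*(-38 + sqrt(182))) - 405972) = 1116729*(-443918 + 2*sqrt(182)*(-38 + sqrt(182))) = -495736104222 + 2233458*sqrt(182)*(-38 + sqrt(182))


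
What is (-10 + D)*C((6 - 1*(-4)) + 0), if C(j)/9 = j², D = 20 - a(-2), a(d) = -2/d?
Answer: 8100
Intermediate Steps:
D = 19 (D = 20 - (-2)/(-2) = 20 - (-2)*(-1)/2 = 20 - 1*1 = 20 - 1 = 19)
C(j) = 9*j²
(-10 + D)*C((6 - 1*(-4)) + 0) = (-10 + 19)*(9*((6 - 1*(-4)) + 0)²) = 9*(9*((6 + 4) + 0)²) = 9*(9*(10 + 0)²) = 9*(9*10²) = 9*(9*100) = 9*900 = 8100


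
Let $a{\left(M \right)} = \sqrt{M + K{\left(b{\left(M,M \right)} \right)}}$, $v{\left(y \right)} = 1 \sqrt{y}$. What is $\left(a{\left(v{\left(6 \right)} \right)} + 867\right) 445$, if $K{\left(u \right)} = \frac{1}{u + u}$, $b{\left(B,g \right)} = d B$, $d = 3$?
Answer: $385815 + \frac{445 \sqrt[4]{6} \sqrt{37}}{6} \approx 3.8652 \cdot 10^{5}$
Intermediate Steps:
$v{\left(y \right)} = \sqrt{y}$
$b{\left(B,g \right)} = 3 B$
$K{\left(u \right)} = \frac{1}{2 u}$
$a{\left(M \right)} = \sqrt{M + \frac{1}{6 M}}$ ($a{\left(M \right)} = \sqrt{M + \frac{1}{2 \cdot 3 M}} = \sqrt{M + \frac{\frac{1}{3} \frac{1}{M}}{2}} = \sqrt{M + \frac{1}{6 M}}$)
$\left(a{\left(v{\left(6 \right)} \right)} + 867\right) 445 = \left(\frac{\sqrt{\frac{6}{\sqrt{6}} + 36 \sqrt{6}}}{6} + 867\right) 445 = \left(\frac{\sqrt{6 \frac{\sqrt{6}}{6} + 36 \sqrt{6}}}{6} + 867\right) 445 = \left(\frac{\sqrt{\sqrt{6} + 36 \sqrt{6}}}{6} + 867\right) 445 = \left(\frac{\sqrt{37 \sqrt{6}}}{6} + 867\right) 445 = \left(\frac{\sqrt[4]{6} \sqrt{37}}{6} + 867\right) 445 = \left(867 + \frac{\sqrt[4]{6} \sqrt{37}}{6}\right) 445 = 385815 + \frac{445 \sqrt[4]{6} \sqrt{37}}{6}$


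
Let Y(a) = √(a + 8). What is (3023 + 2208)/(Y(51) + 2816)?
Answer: 14730496/7929797 - 5231*√59/7929797 ≈ 1.8525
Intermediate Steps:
Y(a) = √(8 + a)
(3023 + 2208)/(Y(51) + 2816) = (3023 + 2208)/(√(8 + 51) + 2816) = 5231/(√59 + 2816) = 5231/(2816 + √59)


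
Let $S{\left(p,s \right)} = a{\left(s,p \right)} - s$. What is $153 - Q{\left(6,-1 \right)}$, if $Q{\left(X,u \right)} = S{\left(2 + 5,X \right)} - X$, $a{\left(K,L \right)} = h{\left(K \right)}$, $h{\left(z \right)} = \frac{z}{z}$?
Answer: $164$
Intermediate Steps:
$h{\left(z \right)} = 1$
$a{\left(K,L \right)} = 1$
$S{\left(p,s \right)} = 1 - s$
$Q{\left(X,u \right)} = 1 - 2 X$ ($Q{\left(X,u \right)} = \left(1 - X\right) - X = 1 - 2 X$)
$153 - Q{\left(6,-1 \right)} = 153 - \left(1 - 12\right) = 153 - -11 = 153 + 11 = 164$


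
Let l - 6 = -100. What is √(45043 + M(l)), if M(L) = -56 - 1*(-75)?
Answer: √45062 ≈ 212.28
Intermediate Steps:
l = -94 (l = 6 - 100 = -94)
M(L) = 19 (M(L) = -56 + 75 = 19)
√(45043 + M(l)) = √(45043 + 19) = √45062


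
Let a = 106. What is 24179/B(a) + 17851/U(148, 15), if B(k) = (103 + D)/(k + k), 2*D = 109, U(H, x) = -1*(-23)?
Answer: 241416673/7245 ≈ 33322.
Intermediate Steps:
U(H, x) = 23
D = 109/2 (D = (½)*109 = 109/2 ≈ 54.500)
B(k) = 315/(4*k) (B(k) = (103 + 109/2)/(k + k) = 315/(2*((2*k))) = 315*(1/(2*k))/2 = 315/(4*k))
24179/B(a) + 17851/U(148, 15) = 24179/(((315/4)/106)) + 17851/23 = 24179/(((315/4)*(1/106))) + 17851*(1/23) = 24179/(315/424) + 17851/23 = 24179*(424/315) + 17851/23 = 10251896/315 + 17851/23 = 241416673/7245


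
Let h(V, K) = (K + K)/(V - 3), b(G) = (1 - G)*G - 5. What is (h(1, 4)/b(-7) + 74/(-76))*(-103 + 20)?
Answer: 174715/2318 ≈ 75.373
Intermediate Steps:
b(G) = -5 + G*(1 - G) (b(G) = G*(1 - G) - 5 = -5 + G*(1 - G))
h(V, K) = 2*K/(-3 + V) (h(V, K) = (2*K)/(-3 + V) = 2*K/(-3 + V))
(h(1, 4)/b(-7) + 74/(-76))*(-103 + 20) = ((2*4/(-3 + 1))/(-5 - 7 - 1*(-7)²) + 74/(-76))*(-103 + 20) = ((2*4/(-2))/(-5 - 7 - 1*49) + 74*(-1/76))*(-83) = ((2*4*(-½))/(-5 - 7 - 49) - 37/38)*(-83) = (-4/(-61) - 37/38)*(-83) = (-4*(-1/61) - 37/38)*(-83) = (4/61 - 37/38)*(-83) = -2105/2318*(-83) = 174715/2318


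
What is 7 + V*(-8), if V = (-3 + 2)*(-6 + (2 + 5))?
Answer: 15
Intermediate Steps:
V = -1 (V = -(-6 + 7) = -1*1 = -1)
7 + V*(-8) = 7 - 1*(-8) = 7 + 8 = 15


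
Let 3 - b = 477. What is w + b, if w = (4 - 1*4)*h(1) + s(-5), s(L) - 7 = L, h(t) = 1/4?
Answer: -472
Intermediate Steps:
h(t) = ¼
b = -474 (b = 3 - 1*477 = 3 - 477 = -474)
s(L) = 7 + L
w = 2 (w = (4 - 1*4)*(¼) + (7 - 5) = (4 - 4)*(¼) + 2 = 0*(¼) + 2 = 0 + 2 = 2)
w + b = 2 - 474 = -472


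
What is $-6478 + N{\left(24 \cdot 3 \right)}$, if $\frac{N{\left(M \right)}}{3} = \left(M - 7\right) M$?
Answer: $7562$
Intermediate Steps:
$N{\left(M \right)} = 3 M \left(-7 + M\right)$ ($N{\left(M \right)} = 3 \left(M - 7\right) M = 3 \left(-7 + M\right) M = 3 M \left(-7 + M\right)$)
$-6478 + N{\left(24 \cdot 3 \right)} = -6478 + 3 \cdot 24 \cdot 3 \left(-7 + 24 \cdot 3\right) = -6478 + 3 \cdot 72 \left(-7 + 72\right) = -6478 + 3 \cdot 72 \cdot 65 = -6478 + 14040 = 7562$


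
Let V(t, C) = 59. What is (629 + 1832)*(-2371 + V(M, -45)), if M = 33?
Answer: -5689832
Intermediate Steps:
(629 + 1832)*(-2371 + V(M, -45)) = (629 + 1832)*(-2371 + 59) = 2461*(-2312) = -5689832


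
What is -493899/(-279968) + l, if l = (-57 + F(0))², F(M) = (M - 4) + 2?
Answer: 975062507/279968 ≈ 3482.8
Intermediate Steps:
F(M) = -2 + M (F(M) = (-4 + M) + 2 = -2 + M)
l = 3481 (l = (-57 + (-2 + 0))² = (-57 - 2)² = (-59)² = 3481)
-493899/(-279968) + l = -493899/(-279968) + 3481 = -493899*(-1/279968) + 3481 = 493899/279968 + 3481 = 975062507/279968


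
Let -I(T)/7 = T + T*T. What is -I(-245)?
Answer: 418460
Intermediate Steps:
I(T) = -7*T - 7*T² (I(T) = -7*(T + T*T) = -7*(T + T²) = -7*T - 7*T²)
-I(-245) = -(-7)*(-245)*(1 - 245) = -(-7)*(-245)*(-244) = -1*(-418460) = 418460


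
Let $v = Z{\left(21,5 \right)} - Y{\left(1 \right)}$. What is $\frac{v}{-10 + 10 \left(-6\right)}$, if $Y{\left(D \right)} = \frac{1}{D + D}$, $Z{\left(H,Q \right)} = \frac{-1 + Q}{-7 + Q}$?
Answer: $\frac{1}{28} \approx 0.035714$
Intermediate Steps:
$Z{\left(H,Q \right)} = \frac{-1 + Q}{-7 + Q}$
$Y{\left(D \right)} = \frac{1}{2 D}$
$v = - \frac{5}{2}$ ($v = \frac{-1 + 5}{-7 + 5} - \frac{1}{2 \cdot 1} = \frac{1}{-2} \cdot 4 - \frac{1}{2} \cdot 1 = \left(- \frac{1}{2}\right) 4 - \frac{1}{2} = -2 - \frac{1}{2} = - \frac{5}{2} \approx -2.5$)
$\frac{v}{-10 + 10 \left(-6\right)} = - \frac{5}{2 \left(-10 + 10 \left(-6\right)\right)} = - \frac{5}{2 \left(-10 - 60\right)} = - \frac{5}{2 \left(-70\right)} = \left(- \frac{5}{2}\right) \left(- \frac{1}{70}\right) = \frac{1}{28}$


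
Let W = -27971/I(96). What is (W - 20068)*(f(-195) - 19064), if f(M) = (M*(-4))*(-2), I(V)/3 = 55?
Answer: 68867475184/165 ≈ 4.1738e+8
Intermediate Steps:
I(V) = 165 (I(V) = 3*55 = 165)
W = -27971/165 ≈ -169.52
f(M) = 8*M (f(M) = -4*M*(-2) = 8*M)
(W - 20068)*(f(-195) - 19064) = (-27971/165 - 20068)*(8*(-195) - 19064) = -3339191*(-1560 - 19064)/165 = -3339191/165*(-20624) = 68867475184/165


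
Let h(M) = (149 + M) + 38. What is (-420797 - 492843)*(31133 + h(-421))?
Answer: -28230562360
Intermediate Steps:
h(M) = 187 + M
(-420797 - 492843)*(31133 + h(-421)) = (-420797 - 492843)*(31133 + (187 - 421)) = -913640*(31133 - 234) = -913640*30899 = -28230562360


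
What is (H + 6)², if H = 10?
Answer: 256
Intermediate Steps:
(H + 6)² = (10 + 6)² = 16² = 256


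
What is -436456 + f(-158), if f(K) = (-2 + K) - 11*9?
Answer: -436715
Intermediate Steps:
f(K) = -101 + K (f(K) = (-2 + K) - 99 = -101 + K)
-436456 + f(-158) = -436456 + (-101 - 158) = -436456 - 259 = -436715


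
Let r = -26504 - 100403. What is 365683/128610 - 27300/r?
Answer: 49918785481/16321509270 ≈ 3.0585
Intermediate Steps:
r = -126907
365683/128610 - 27300/r = 365683/128610 - 27300/(-126907) = 365683*(1/128610) - 27300*(-1/126907) = 365683/128610 + 27300/126907 = 49918785481/16321509270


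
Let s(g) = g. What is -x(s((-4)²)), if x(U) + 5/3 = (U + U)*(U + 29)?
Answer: -4315/3 ≈ -1438.3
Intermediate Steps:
x(U) = -5/3 + 2*U*(29 + U) (x(U) = -5/3 + (U + U)*(U + 29) = -5/3 + (2*U)*(29 + U) = -5/3 + 2*U*(29 + U))
-x(s((-4)²)) = -(-5/3 + 2*((-4)²)² + 58*(-4)²) = -(-5/3 + 2*16² + 58*16) = -(-5/3 + 2*256 + 928) = -(-5/3 + 512 + 928) = -1*4315/3 = -4315/3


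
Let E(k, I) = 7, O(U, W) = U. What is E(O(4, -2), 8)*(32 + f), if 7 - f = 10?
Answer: 203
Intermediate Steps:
f = -3 (f = 7 - 1*10 = 7 - 10 = -3)
E(O(4, -2), 8)*(32 + f) = 7*(32 - 3) = 7*29 = 203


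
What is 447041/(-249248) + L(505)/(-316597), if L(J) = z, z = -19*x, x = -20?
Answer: -7454029143/4153219424 ≈ -1.7948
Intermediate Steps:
z = 380 (z = -19*(-20) = 380)
L(J) = 380
447041/(-249248) + L(505)/(-316597) = 447041/(-249248) + 380/(-316597) = 447041*(-1/249248) + 380*(-1/316597) = -447041/249248 - 20/16663 = -7454029143/4153219424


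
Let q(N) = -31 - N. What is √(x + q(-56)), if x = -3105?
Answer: 2*I*√770 ≈ 55.498*I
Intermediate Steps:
√(x + q(-56)) = √(-3105 + (-31 - 1*(-56))) = √(-3105 + (-31 + 56)) = √(-3105 + 25) = √(-3080) = 2*I*√770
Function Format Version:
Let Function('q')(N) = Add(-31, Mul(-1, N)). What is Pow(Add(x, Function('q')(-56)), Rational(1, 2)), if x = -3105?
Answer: Mul(2, I, Pow(770, Rational(1, 2))) ≈ Mul(55.498, I)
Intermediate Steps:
Pow(Add(x, Function('q')(-56)), Rational(1, 2)) = Pow(Add(-3105, Add(-31, Mul(-1, -56))), Rational(1, 2)) = Pow(Add(-3105, Add(-31, 56)), Rational(1, 2)) = Pow(Add(-3105, 25), Rational(1, 2)) = Pow(-3080, Rational(1, 2)) = Mul(2, I, Pow(770, Rational(1, 2)))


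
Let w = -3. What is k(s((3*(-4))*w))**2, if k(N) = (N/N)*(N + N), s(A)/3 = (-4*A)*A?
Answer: 967458816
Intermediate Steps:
s(A) = -12*A**2 (s(A) = 3*((-4*A)*A) = 3*(-4*A**2) = -12*A**2)
k(N) = 2*N (k(N) = 1*(2*N) = 2*N)
k(s((3*(-4))*w))**2 = (2*(-12*((3*(-4))*(-3))**2))**2 = (2*(-12*(-12*(-3))**2))**2 = (2*(-12*36**2))**2 = (2*(-12*1296))**2 = (2*(-15552))**2 = (-31104)**2 = 967458816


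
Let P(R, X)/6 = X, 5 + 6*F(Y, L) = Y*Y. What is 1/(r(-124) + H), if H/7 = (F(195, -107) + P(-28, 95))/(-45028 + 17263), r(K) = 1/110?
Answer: -1832490/3174221 ≈ -0.57730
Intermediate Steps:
F(Y, L) = -5/6 + Y**2/6 (F(Y, L) = -5/6 + (Y*Y)/6 = -5/6 + Y**2/6)
r(K) = 1/110
P(R, X) = 6*X
H = -29008/16659 (H = 7*(((-5/6 + (1/6)*195**2) + 6*95)/(-45028 + 17263)) = 7*(((-5/6 + (1/6)*38025) + 570)/(-27765)) = 7*(((-5/6 + 12675/2) + 570)*(-1/27765)) = 7*((19010/3 + 570)*(-1/27765)) = 7*((20720/3)*(-1/27765)) = 7*(-4144/16659) = -29008/16659 ≈ -1.7413)
1/(r(-124) + H) = 1/(1/110 - 29008/16659) = 1/(-3174221/1832490) = -1832490/3174221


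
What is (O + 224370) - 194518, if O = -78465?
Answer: -48613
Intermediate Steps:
(O + 224370) - 194518 = (-78465 + 224370) - 194518 = 145905 - 194518 = -48613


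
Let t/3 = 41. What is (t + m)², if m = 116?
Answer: 57121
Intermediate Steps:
t = 123 (t = 3*41 = 123)
(t + m)² = (123 + 116)² = 239² = 57121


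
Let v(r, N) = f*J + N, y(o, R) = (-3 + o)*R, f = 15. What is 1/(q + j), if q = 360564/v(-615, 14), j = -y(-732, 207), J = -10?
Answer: 34/5082789 ≈ 6.6892e-6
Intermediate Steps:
y(o, R) = R*(-3 + o)
v(r, N) = -150 + N (v(r, N) = 15*(-10) + N = -150 + N)
j = 152145 (j = -207*(-3 - 732) = -207*(-735) = -1*(-152145) = 152145)
q = -90141/34 (q = 360564/(-150 + 14) = 360564/(-136) = 360564*(-1/136) = -90141/34 ≈ -2651.2)
1/(q + j) = 1/(-90141/34 + 152145) = 1/(5082789/34) = 34/5082789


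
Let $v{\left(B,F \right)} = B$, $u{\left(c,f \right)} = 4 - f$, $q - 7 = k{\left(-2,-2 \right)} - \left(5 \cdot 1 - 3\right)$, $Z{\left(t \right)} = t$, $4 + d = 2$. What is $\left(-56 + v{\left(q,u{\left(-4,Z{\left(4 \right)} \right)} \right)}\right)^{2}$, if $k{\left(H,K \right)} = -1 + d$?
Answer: $2916$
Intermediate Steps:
$d = -2$ ($d = -4 + 2 = -2$)
$k{\left(H,K \right)} = -3$ ($k{\left(H,K \right)} = -1 - 2 = -3$)
$q = 2$ ($q = 7 - 5 = 2$)
$\left(-56 + v{\left(q,u{\left(-4,Z{\left(4 \right)} \right)} \right)}\right)^{2} = \left(-56 + 2\right)^{2} = \left(-54\right)^{2} = 2916$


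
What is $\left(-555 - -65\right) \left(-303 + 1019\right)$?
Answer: $-350840$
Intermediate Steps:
$\left(-555 - -65\right) \left(-303 + 1019\right) = \left(-555 + 65\right) 716 = \left(-490\right) 716 = -350840$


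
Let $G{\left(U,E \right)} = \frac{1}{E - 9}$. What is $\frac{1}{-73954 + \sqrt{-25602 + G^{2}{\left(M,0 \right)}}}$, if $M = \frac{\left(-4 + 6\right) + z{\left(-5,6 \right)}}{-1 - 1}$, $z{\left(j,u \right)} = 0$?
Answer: $- \frac{5990274}{443006797157} - \frac{9 i \sqrt{2073761}}{443006797157} \approx -1.3522 \cdot 10^{-5} - 2.9256 \cdot 10^{-8} i$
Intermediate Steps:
$M = -1$ ($M = \frac{\left(-4 + 6\right) + 0}{-1 - 1} = \frac{2 + 0}{-2} = 2 \left(- \frac{1}{2}\right) = -1$)
$G{\left(U,E \right)} = \frac{1}{-9 + E}$
$\frac{1}{-73954 + \sqrt{-25602 + G^{2}{\left(M,0 \right)}}} = \frac{1}{-73954 + \sqrt{-25602 + \left(\frac{1}{-9 + 0}\right)^{2}}} = \frac{1}{-73954 + \sqrt{-25602 + \left(\frac{1}{-9}\right)^{2}}} = \frac{1}{-73954 + \sqrt{-25602 + \left(- \frac{1}{9}\right)^{2}}} = \frac{1}{-73954 + \sqrt{-25602 + \frac{1}{81}}} = \frac{1}{-73954 + \sqrt{- \frac{2073761}{81}}} = \frac{1}{-73954 + \frac{i \sqrt{2073761}}{9}}$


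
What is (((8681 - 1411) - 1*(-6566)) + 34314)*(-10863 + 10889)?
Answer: 1251900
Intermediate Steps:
(((8681 - 1411) - 1*(-6566)) + 34314)*(-10863 + 10889) = ((7270 + 6566) + 34314)*26 = (13836 + 34314)*26 = 48150*26 = 1251900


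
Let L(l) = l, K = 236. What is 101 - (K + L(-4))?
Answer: -131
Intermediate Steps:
101 - (K + L(-4)) = 101 - (236 - 4) = 101 - 1*232 = 101 - 232 = -131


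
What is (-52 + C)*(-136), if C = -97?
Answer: 20264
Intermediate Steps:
(-52 + C)*(-136) = (-52 - 97)*(-136) = -149*(-136) = 20264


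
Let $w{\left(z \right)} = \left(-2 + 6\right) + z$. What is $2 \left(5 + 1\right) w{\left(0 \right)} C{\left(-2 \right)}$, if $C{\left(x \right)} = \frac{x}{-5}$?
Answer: $\frac{96}{5} \approx 19.2$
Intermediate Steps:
$C{\left(x \right)} = - \frac{x}{5}$ ($C{\left(x \right)} = x \left(- \frac{1}{5}\right) = - \frac{x}{5}$)
$w{\left(z \right)} = 4 + z$
$2 \left(5 + 1\right) w{\left(0 \right)} C{\left(-2 \right)} = 2 \left(5 + 1\right) \left(4 + 0\right) \left(\left(- \frac{1}{5}\right) \left(-2\right)\right) = 2 \cdot 6 \cdot 4 \cdot \frac{2}{5} = 2 \cdot 24 \cdot \frac{2}{5} = 48 \cdot \frac{2}{5} = \frac{96}{5}$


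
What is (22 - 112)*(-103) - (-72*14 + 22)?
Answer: 10256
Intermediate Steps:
(22 - 112)*(-103) - (-72*14 + 22) = -90*(-103) - (-1008 + 22) = 9270 - 1*(-986) = 9270 + 986 = 10256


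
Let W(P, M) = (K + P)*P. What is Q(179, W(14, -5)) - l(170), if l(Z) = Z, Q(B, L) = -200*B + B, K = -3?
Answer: -35791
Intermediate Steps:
W(P, M) = P*(-3 + P) (W(P, M) = (-3 + P)*P = P*(-3 + P))
Q(B, L) = -199*B
Q(179, W(14, -5)) - l(170) = -199*179 - 1*170 = -35621 - 170 = -35791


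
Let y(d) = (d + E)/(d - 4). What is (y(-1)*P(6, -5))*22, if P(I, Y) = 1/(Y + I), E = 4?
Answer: -66/5 ≈ -13.200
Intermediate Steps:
P(I, Y) = 1/(I + Y)
y(d) = (4 + d)/(-4 + d) (y(d) = (d + 4)/(d - 4) = (4 + d)/(-4 + d))
(y(-1)*P(6, -5))*22 = (((4 - 1)/(-4 - 1))/(6 - 5))*22 = ((3/(-5))/1)*22 = (-1/5*3*1)*22 = -3/5*1*22 = -3/5*22 = -66/5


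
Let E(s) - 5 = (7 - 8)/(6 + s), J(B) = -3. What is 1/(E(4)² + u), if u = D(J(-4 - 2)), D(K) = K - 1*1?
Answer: 100/2001 ≈ 0.049975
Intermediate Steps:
E(s) = 5 - 1/(6 + s) (E(s) = 5 + (7 - 8)/(6 + s) = 5 - 1/(6 + s))
D(K) = -1 + K (D(K) = K - 1 = -1 + K)
u = -4 (u = -1 - 3 = -4)
1/(E(4)² + u) = 1/(((29 + 5*4)/(6 + 4))² - 4) = 1/(((29 + 20)/10)² - 4) = 1/(((⅒)*49)² - 4) = 1/((49/10)² - 4) = 1/(2401/100 - 4) = 1/(2001/100) = 100/2001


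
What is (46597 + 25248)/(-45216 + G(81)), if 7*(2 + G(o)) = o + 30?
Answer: -100583/63283 ≈ -1.5894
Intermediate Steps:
G(o) = 16/7 + o/7 (G(o) = -2 + (o + 30)/7 = -2 + (30 + o)/7 = -2 + (30/7 + o/7) = 16/7 + o/7)
(46597 + 25248)/(-45216 + G(81)) = (46597 + 25248)/(-45216 + (16/7 + (1/7)*81)) = 71845/(-45216 + (16/7 + 81/7)) = 71845/(-45216 + 97/7) = 71845/(-316415/7) = 71845*(-7/316415) = -100583/63283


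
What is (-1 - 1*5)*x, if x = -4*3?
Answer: 72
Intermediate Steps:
x = -12
(-1 - 1*5)*x = (-1 - 1*5)*(-12) = (-1 - 5)*(-12) = -6*(-12) = 72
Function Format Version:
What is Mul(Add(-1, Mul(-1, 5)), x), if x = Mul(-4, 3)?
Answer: 72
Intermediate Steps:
x = -12
Mul(Add(-1, Mul(-1, 5)), x) = Mul(Add(-1, Mul(-1, 5)), -12) = Mul(Add(-1, -5), -12) = Mul(-6, -12) = 72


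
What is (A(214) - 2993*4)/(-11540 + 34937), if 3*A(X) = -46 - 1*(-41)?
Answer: -35921/70191 ≈ -0.51176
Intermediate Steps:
A(X) = -5/3 (A(X) = (-46 - 1*(-41))/3 = (-46 + 41)/3 = (⅓)*(-5) = -5/3)
(A(214) - 2993*4)/(-11540 + 34937) = (-5/3 - 2993*4)/(-11540 + 34937) = (-5/3 - 11972)/23397 = -35921/3*1/23397 = -35921/70191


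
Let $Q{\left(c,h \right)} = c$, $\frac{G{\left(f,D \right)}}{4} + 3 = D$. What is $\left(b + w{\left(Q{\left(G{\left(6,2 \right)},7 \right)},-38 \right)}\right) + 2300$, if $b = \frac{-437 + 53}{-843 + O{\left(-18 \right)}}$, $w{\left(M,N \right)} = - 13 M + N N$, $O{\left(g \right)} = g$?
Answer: $\frac{1089580}{287} \approx 3796.4$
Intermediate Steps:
$G{\left(f,D \right)} = -12 + 4 D$
$w{\left(M,N \right)} = N^{2} - 13 M$ ($w{\left(M,N \right)} = - 13 M + N^{2} = N^{2} - 13 M$)
$b = \frac{128}{287}$ ($b = \frac{-437 + 53}{-843 - 18} = - \frac{384}{-861} = \left(-384\right) \left(- \frac{1}{861}\right) = \frac{128}{287} \approx 0.44599$)
$\left(b + w{\left(Q{\left(G{\left(6,2 \right)},7 \right)},-38 \right)}\right) + 2300 = \left(\frac{128}{287} + \left(\left(-38\right)^{2} - 13 \left(-12 + 4 \cdot 2\right)\right)\right) + 2300 = \left(\frac{128}{287} + \left(1444 - 13 \left(-12 + 8\right)\right)\right) + 2300 = \left(\frac{128}{287} + \left(1444 - -52\right)\right) + 2300 = \left(\frac{128}{287} + \left(1444 + 52\right)\right) + 2300 = \left(\frac{128}{287} + 1496\right) + 2300 = \frac{429480}{287} + 2300 = \frac{1089580}{287}$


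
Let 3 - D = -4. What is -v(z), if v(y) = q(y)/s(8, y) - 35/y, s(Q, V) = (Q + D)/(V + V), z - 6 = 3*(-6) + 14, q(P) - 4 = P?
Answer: 159/10 ≈ 15.900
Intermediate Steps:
q(P) = 4 + P
D = 7 (D = 3 - 1*(-4) = 3 + 4 = 7)
z = 2 (z = 6 + (3*(-6) + 14) = 6 + (-18 + 14) = 6 - 4 = 2)
s(Q, V) = (7 + Q)/(2*V) (s(Q, V) = (Q + 7)/(V + V) = (7 + Q)/((2*V)) = (7 + Q)*(1/(2*V)) = (7 + Q)/(2*V))
v(y) = -35/y + 2*y*(4 + y)/15 (v(y) = (4 + y)/(((7 + 8)/(2*y))) - 35/y = (4 + y)/(((1/2)*15/y)) - 35/y = (4 + y)/((15/(2*y))) - 35/y = (4 + y)*(2*y/15) - 35/y = 2*y*(4 + y)/15 - 35/y = -35/y + 2*y*(4 + y)/15)
-v(z) = -(-525 + 2*2**2*(4 + 2))/(15*2) = -(-525 + 2*4*6)/(15*2) = -(-525 + 48)/(15*2) = -(-477)/(15*2) = -1*(-159/10) = 159/10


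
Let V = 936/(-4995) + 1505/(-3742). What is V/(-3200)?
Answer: 1224443/6645792000 ≈ 0.00018424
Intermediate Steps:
V = -1224443/2076810 (V = 936*(-1/4995) + 1505*(-1/3742) = -104/555 - 1505/3742 = -1224443/2076810 ≈ -0.58958)
V/(-3200) = -1224443/2076810/(-3200) = -1224443/2076810*(-1/3200) = 1224443/6645792000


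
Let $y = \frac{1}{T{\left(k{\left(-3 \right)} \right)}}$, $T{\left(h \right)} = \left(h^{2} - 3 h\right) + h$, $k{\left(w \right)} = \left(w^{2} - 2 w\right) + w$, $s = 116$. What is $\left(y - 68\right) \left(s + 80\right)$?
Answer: $- \frac{399791}{30} \approx -13326.0$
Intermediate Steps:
$k{\left(w \right)} = w^{2} - w$
$T{\left(h \right)} = h^{2} - 2 h$
$y = \frac{1}{120}$ ($y = \frac{1}{- 3 \left(-1 - 3\right) \left(-2 - 3 \left(-1 - 3\right)\right)} = \frac{1}{\left(-3\right) \left(-4\right) \left(-2 - -12\right)} = \frac{1}{12 \left(-2 + 12\right)} = \frac{1}{12 \cdot 10} = \frac{1}{120} \approx 0.0083333$)
$\left(y - 68\right) \left(s + 80\right) = \left(\frac{1}{120} - 68\right) \left(116 + 80\right) = \left(- \frac{8159}{120}\right) 196 = - \frac{399791}{30}$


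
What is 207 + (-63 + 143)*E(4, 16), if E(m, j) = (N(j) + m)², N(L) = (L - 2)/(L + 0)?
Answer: 8433/4 ≈ 2108.3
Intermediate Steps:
N(L) = (-2 + L)/L
E(m, j) = (m + (-2 + j)/j)² (E(m, j) = ((-2 + j)/j + m)² = (m + (-2 + j)/j)²)
207 + (-63 + 143)*E(4, 16) = 207 + (-63 + 143)*((-2 + 16 + 16*4)²/16²) = 207 + 80*((-2 + 16 + 64)²/256) = 207 + 80*((1/256)*78²) = 207 + 80*((1/256)*6084) = 207 + 80*(1521/64) = 207 + 7605/4 = 8433/4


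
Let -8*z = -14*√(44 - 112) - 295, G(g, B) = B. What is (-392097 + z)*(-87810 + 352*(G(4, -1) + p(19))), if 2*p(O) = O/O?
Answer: 137983208633/4 - 307951*I*√17 ≈ 3.4496e+10 - 1.2697e+6*I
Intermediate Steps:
z = 295/8 + 7*I*√17/2 (z = -(-14*√(44 - 112) - 295)/8 = -(-28*I*√17 - 295)/8 = -(-295 - 28*I*√17)/8 = 295/8 + 7*I*√17/2 ≈ 36.875 + 14.431*I)
p(O) = ½ (p(O) = (O/O)/2 = (½)*1 = ½)
(-392097 + z)*(-87810 + 352*(G(4, -1) + p(19))) = (-392097 + (295/8 + 7*I*√17/2))*(-87810 + 352*(-1 + ½)) = (-3136481/8 + 7*I*√17/2)*(-87810 + 352*(-½)) = (-3136481/8 + 7*I*√17/2)*(-87810 - 176) = (-3136481/8 + 7*I*√17/2)*(-87986) = 137983208633/4 - 307951*I*√17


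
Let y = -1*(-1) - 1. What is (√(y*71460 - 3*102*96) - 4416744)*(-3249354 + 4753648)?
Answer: -6644081498736 + 36103056*I*√51 ≈ -6.6441e+12 + 2.5783e+8*I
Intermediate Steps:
y = 0 (y = 1 - 1 = 0)
(√(y*71460 - 3*102*96) - 4416744)*(-3249354 + 4753648) = (√(0*71460 - 3*102*96) - 4416744)*(-3249354 + 4753648) = (√(0 - 306*96) - 4416744)*1504294 = (√(0 - 29376) - 4416744)*1504294 = (√(-29376) - 4416744)*1504294 = (24*I*√51 - 4416744)*1504294 = (-4416744 + 24*I*√51)*1504294 = -6644081498736 + 36103056*I*√51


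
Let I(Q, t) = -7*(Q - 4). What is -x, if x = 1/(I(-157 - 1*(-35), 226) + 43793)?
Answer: -1/44675 ≈ -2.2384e-5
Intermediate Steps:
I(Q, t) = 28 - 7*Q (I(Q, t) = -7*(-4 + Q) = 28 - 7*Q)
x = 1/44675 (x = 1/((28 - 7*(-157 - 1*(-35))) + 43793) = 1/((28 - 7*(-157 + 35)) + 43793) = 1/((28 - 7*(-122)) + 43793) = 1/((28 + 854) + 43793) = 1/(882 + 43793) = 1/44675 ≈ 2.2384e-5)
-x = -1*1/44675 = -1/44675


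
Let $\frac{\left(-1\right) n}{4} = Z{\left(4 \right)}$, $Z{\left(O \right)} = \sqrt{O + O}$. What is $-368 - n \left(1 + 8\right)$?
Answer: $-368 + 72 \sqrt{2} \approx -266.18$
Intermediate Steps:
$Z{\left(O \right)} = \sqrt{2} \sqrt{O}$ ($Z{\left(O \right)} = \sqrt{2 O} = \sqrt{2} \sqrt{O}$)
$n = - 8 \sqrt{2}$ ($n = - 4 \sqrt{2} \sqrt{4} = - 4 \sqrt{2} \cdot 2 = - 4 \cdot 2 \sqrt{2} = - 8 \sqrt{2} \approx -11.314$)
$-368 - n \left(1 + 8\right) = -368 - - 8 \sqrt{2} \left(1 + 8\right) = -368 - - 8 \sqrt{2} \cdot 9 = -368 - - 72 \sqrt{2} = -368 + 72 \sqrt{2}$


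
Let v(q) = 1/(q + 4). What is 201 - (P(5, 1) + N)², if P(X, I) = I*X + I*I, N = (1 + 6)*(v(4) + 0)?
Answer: 9839/64 ≈ 153.73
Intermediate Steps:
v(q) = 1/(4 + q)
N = 7/8 (N = (1 + 6)*(1/(4 + 4) + 0) = 7*(1/8 + 0) = 7*(⅛ + 0) = 7*(⅛) = 7/8 ≈ 0.87500)
P(X, I) = I² + I*X (P(X, I) = I*X + I² = I² + I*X)
201 - (P(5, 1) + N)² = 201 - (1*(1 + 5) + 7/8)² = 201 - (1*6 + 7/8)² = 201 - (6 + 7/8)² = 201 - (55/8)² = 201 - 1*3025/64 = 201 - 3025/64 = 9839/64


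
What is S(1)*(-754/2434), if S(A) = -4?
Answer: 1508/1217 ≈ 1.2391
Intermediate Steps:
S(1)*(-754/2434) = -(-3016)/2434 = -4*(-377/1217) = 1508/1217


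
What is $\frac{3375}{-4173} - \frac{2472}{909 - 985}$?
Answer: $\frac{838263}{26429} \approx 31.718$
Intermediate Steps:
$\frac{3375}{-4173} - \frac{2472}{909 - 985} = 3375 \left(- \frac{1}{4173}\right) - \frac{2472}{-76} = - \frac{1125}{1391} - - \frac{618}{19} = - \frac{1125}{1391} + \frac{618}{19} = \frac{838263}{26429}$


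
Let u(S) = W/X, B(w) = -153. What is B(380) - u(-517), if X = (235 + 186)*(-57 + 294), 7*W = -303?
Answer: -35620288/232813 ≈ -153.00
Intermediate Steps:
W = -303/7 (W = (1/7)*(-303) = -303/7 ≈ -43.286)
X = 99777 (X = 421*237 = 99777)
u(S) = -101/232813 (u(S) = -303/7/99777 = -303/7*1/99777 = -101/232813)
B(380) - u(-517) = -153 - 1*(-101/232813) = -153 + 101/232813 = -35620288/232813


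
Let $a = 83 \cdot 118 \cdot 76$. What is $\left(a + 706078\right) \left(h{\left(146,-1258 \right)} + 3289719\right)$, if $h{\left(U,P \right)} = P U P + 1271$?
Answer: $339899628030948$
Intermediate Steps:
$h{\left(U,P \right)} = 1271 + U P^{2}$ ($h{\left(U,P \right)} = U P^{2} + 1271 = 1271 + U P^{2}$)
$a = 744344$ ($a = 9794 \cdot 76 = 744344$)
$\left(a + 706078\right) \left(h{\left(146,-1258 \right)} + 3289719\right) = \left(744344 + 706078\right) \left(\left(1271 + 146 \left(-1258\right)^{2}\right) + 3289719\right) = 1450422 \left(\left(1271 + 146 \cdot 1582564\right) + 3289719\right) = 1450422 \left(\left(1271 + 231054344\right) + 3289719\right) = 1450422 \left(231055615 + 3289719\right) = 1450422 \cdot 234345334 = 339899628030948$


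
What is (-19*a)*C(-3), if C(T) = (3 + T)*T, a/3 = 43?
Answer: 0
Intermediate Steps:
a = 129 (a = 3*43 = 129)
C(T) = T*(3 + T)
(-19*a)*C(-3) = (-19*129)*(-3*(3 - 3)) = -(-7353)*0 = -2451*0 = 0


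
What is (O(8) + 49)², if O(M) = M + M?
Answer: 4225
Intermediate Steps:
O(M) = 2*M
(O(8) + 49)² = (2*8 + 49)² = (16 + 49)² = 65² = 4225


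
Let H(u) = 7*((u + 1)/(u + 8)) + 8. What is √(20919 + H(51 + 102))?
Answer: 5*√442957/23 ≈ 144.68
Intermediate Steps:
H(u) = 8 + 7*(1 + u)/(8 + u) (H(u) = 7*((1 + u)/(8 + u)) + 8 = 7*(1 + u)/(8 + u) + 8 = 8 + 7*(1 + u)/(8 + u))
√(20919 + H(51 + 102)) = √(20919 + (71 + 15*(51 + 102))/(8 + (51 + 102))) = √(20919 + (71 + 15*153)/(8 + 153)) = √(20919 + (71 + 2295)/161) = √(20919 + (1/161)*2366) = √(20919 + 338/23) = √(481475/23) = 5*√442957/23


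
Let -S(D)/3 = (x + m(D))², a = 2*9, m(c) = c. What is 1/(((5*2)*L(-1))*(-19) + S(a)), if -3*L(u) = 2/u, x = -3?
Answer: -3/2405 ≈ -0.0012474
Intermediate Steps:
L(u) = -2/(3*u)
a = 18
S(D) = -3*(-3 + D)²
1/(((5*2)*L(-1))*(-19) + S(a)) = 1/(((5*2)*(-⅔/(-1)))*(-19) - 3*(-3 + 18)²) = 1/((10*(-⅔*(-1)))*(-19) - 3*15²) = 1/((10*(⅔))*(-19) - 3*225) = 1/((20/3)*(-19) - 675) = 1/(-380/3 - 675) = 1/(-2405/3) = -3/2405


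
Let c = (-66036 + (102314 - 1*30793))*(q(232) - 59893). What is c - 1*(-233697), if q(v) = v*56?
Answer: -257018288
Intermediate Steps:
q(v) = 56*v
c = -257251985 (c = (-66036 + (102314 - 1*30793))*(56*232 - 59893) = (-66036 + (102314 - 30793))*(12992 - 59893) = (-66036 + 71521)*(-46901) = 5485*(-46901) = -257251985)
c - 1*(-233697) = -257251985 - 1*(-233697) = -257251985 + 233697 = -257018288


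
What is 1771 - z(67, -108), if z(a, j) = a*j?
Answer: 9007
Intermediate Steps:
1771 - z(67, -108) = 1771 - 67*(-108) = 1771 - 1*(-7236) = 1771 + 7236 = 9007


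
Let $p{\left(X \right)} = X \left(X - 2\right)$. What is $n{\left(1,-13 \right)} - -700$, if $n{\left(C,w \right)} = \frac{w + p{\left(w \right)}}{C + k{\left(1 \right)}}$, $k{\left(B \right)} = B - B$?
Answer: $882$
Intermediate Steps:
$k{\left(B \right)} = 0$
$p{\left(X \right)} = X \left(-2 + X\right)$
$n{\left(C,w \right)} = \frac{w + w \left(-2 + w\right)}{C}$ ($n{\left(C,w \right)} = \frac{w + w \left(-2 + w\right)}{C + 0} = \frac{w + w \left(-2 + w\right)}{C}$)
$n{\left(1,-13 \right)} - -700 = - \frac{13 \left(-1 - 13\right)}{1} - -700 = \left(-13\right) 1 \left(-14\right) + 700 = 182 + 700 = 882$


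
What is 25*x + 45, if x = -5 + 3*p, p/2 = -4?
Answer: -680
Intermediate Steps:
p = -8 (p = 2*(-4) = -8)
x = -29 (x = -5 + 3*(-8) = -5 - 24 = -29)
25*x + 45 = 25*(-29) + 45 = -725 + 45 = -680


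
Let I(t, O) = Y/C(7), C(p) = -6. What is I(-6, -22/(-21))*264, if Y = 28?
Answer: -1232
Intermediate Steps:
I(t, O) = -14/3 (I(t, O) = 28/(-6) = 28*(-1/6) = -14/3)
I(-6, -22/(-21))*264 = -14/3*264 = -1232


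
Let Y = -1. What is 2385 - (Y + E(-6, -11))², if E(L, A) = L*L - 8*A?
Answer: -12744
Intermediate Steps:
E(L, A) = L² - 8*A
2385 - (Y + E(-6, -11))² = 2385 - (-1 + ((-6)² - 8*(-11)))² = 2385 - (-1 + (36 + 88))² = 2385 - (-1 + 124)² = 2385 - 1*123² = 2385 - 1*15129 = 2385 - 15129 = -12744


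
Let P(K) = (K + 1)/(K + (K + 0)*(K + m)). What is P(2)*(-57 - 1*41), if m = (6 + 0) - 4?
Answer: -147/5 ≈ -29.400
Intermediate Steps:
m = 2 (m = 6 - 4 = 2)
P(K) = (1 + K)/(K + K*(2 + K)) (P(K) = (K + 1)/(K + (K + 0)*(K + 2)) = (1 + K)/(K + K*(2 + K)))
P(2)*(-57 - 1*41) = ((1 + 2)/(2*(3 + 2)))*(-57 - 1*41) = ((½)*3/5)*(-57 - 41) = ((½)*(⅕)*3)*(-98) = (3/10)*(-98) = -147/5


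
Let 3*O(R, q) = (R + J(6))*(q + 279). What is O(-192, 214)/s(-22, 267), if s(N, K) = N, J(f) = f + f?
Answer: 14790/11 ≈ 1344.5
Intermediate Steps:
J(f) = 2*f
O(R, q) = (12 + R)*(279 + q)/3 (O(R, q) = ((R + 2*6)*(q + 279))/3 = ((R + 12)*(279 + q))/3 = ((12 + R)*(279 + q))/3 = (12 + R)*(279 + q)/3)
O(-192, 214)/s(-22, 267) = (1116 + 4*214 + 93*(-192) + (⅓)*(-192)*214)/(-22) = (1116 + 856 - 17856 - 13696)*(-1/22) = -29580*(-1/22) = 14790/11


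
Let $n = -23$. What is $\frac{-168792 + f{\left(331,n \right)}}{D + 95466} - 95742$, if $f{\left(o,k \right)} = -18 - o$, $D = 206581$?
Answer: $- \frac{28918753015}{302047} \approx -95743.0$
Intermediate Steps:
$\frac{-168792 + f{\left(331,n \right)}}{D + 95466} - 95742 = \frac{-168792 - 349}{206581 + 95466} - 95742 = \frac{-168792 - 349}{302047} - 95742 = \left(-168792 - 349\right) \frac{1}{302047} - 95742 = \left(-169141\right) \frac{1}{302047} - 95742 = - \frac{169141}{302047} - 95742 = - \frac{28918753015}{302047}$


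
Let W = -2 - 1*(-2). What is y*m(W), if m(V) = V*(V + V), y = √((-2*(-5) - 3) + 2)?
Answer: 0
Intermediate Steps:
W = 0 (W = -2 + 2 = 0)
y = 3 (y = √((10 - 3) + 2) = √(7 + 2) = √9 = 3)
m(V) = 2*V² (m(V) = V*(2*V) = 2*V²)
y*m(W) = 3*(2*0²) = 3*(2*0) = 3*0 = 0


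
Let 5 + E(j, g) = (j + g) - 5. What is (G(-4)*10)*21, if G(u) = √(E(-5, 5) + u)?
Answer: 210*I*√14 ≈ 785.75*I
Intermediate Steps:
E(j, g) = -10 + g + j (E(j, g) = -5 + ((j + g) - 5) = -5 + ((g + j) - 5) = -5 + (-5 + g + j) = -10 + g + j)
G(u) = √(-10 + u) (G(u) = √((-10 + 5 - 5) + u) = √(-10 + u))
(G(-4)*10)*21 = (√(-10 - 4)*10)*21 = (√(-14)*10)*21 = ((I*√14)*10)*21 = (10*I*√14)*21 = 210*I*√14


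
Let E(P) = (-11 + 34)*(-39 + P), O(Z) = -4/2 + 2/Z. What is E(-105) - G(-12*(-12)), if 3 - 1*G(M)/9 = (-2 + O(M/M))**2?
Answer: -3303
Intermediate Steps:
O(Z) = -2 + 2/Z (O(Z) = -4*1/2 + 2/Z = -2 + 2/Z)
G(M) = -9 (G(M) = 27 - 9*(-2 + (-2 + 2/((M/M))))**2 = 27 - 9*(-2 + (-2 + 2/1))**2 = 27 - 9*(-2 + (-2 + 2*1))**2 = 27 - 9*(-2 + (-2 + 2))**2 = 27 - 9*(-2 + 0)**2 = 27 - 9*(-2)**2 = 27 - 9*4 = 27 - 36 = -9)
E(P) = -897 + 23*P (E(P) = 23*(-39 + P) = -897 + 23*P)
E(-105) - G(-12*(-12)) = (-897 + 23*(-105)) - 1*(-9) = (-897 - 2415) + 9 = -3312 + 9 = -3303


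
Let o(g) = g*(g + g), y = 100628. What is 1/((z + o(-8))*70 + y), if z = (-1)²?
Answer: 1/109658 ≈ 9.1193e-6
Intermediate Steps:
o(g) = 2*g² (o(g) = g*(2*g) = 2*g²)
z = 1
1/((z + o(-8))*70 + y) = 1/((1 + 2*(-8)²)*70 + 100628) = 1/((1 + 2*64)*70 + 100628) = 1/((1 + 128)*70 + 100628) = 1/(129*70 + 100628) = 1/(9030 + 100628) = 1/109658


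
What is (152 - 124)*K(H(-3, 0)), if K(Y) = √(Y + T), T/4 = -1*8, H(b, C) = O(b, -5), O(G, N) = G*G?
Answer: 28*I*√23 ≈ 134.28*I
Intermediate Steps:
O(G, N) = G²
H(b, C) = b²
T = -32 (T = 4*(-1*8) = 4*(-8) = -32)
K(Y) = √(-32 + Y) (K(Y) = √(Y - 32) = √(-32 + Y))
(152 - 124)*K(H(-3, 0)) = (152 - 124)*√(-32 + (-3)²) = 28*√(-32 + 9) = 28*√(-23) = 28*(I*√23) = 28*I*√23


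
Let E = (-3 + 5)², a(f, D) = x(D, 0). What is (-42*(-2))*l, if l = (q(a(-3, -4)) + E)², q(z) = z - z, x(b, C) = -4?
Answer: 1344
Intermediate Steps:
a(f, D) = -4
E = 4 (E = 2² = 4)
q(z) = 0
l = 16 (l = (0 + 4)² = 4² = 16)
(-42*(-2))*l = -42*(-2)*16 = 84*16 = 1344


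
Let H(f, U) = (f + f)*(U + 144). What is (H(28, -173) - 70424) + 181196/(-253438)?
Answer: -9129941110/126719 ≈ -72049.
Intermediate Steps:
H(f, U) = 2*f*(144 + U) (H(f, U) = (2*f)*(144 + U) = 2*f*(144 + U))
(H(28, -173) - 70424) + 181196/(-253438) = (2*28*(144 - 173) - 70424) + 181196/(-253438) = (2*28*(-29) - 70424) + 181196*(-1/253438) = (-1624 - 70424) - 90598/126719 = -72048 - 90598/126719 = -9129941110/126719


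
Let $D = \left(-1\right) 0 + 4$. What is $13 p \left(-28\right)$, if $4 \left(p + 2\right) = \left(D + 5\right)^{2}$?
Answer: $-6643$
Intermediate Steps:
$D = 4$ ($D = 0 + 4 = 4$)
$p = \frac{73}{4}$ ($p = -2 + \frac{\left(4 + 5\right)^{2}}{4} = -2 + \frac{9^{2}}{4} = -2 + \frac{1}{4} \cdot 81 = -2 + \frac{81}{4} = \frac{73}{4} \approx 18.25$)
$13 p \left(-28\right) = 13 \cdot \frac{73}{4} \left(-28\right) = \frac{949}{4} \left(-28\right) = -6643$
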